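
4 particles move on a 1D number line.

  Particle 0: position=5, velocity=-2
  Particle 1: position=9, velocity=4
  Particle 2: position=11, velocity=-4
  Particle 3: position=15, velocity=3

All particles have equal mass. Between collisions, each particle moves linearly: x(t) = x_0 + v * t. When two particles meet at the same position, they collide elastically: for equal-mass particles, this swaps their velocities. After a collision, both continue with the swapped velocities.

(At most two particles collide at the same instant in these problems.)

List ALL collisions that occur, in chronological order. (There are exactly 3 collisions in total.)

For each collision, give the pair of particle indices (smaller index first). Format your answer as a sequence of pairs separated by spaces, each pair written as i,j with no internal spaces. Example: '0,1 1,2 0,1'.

Answer: 1,2 0,1 2,3

Derivation:
Collision at t=1/4: particles 1 and 2 swap velocities; positions: p0=9/2 p1=10 p2=10 p3=63/4; velocities now: v0=-2 v1=-4 v2=4 v3=3
Collision at t=3: particles 0 and 1 swap velocities; positions: p0=-1 p1=-1 p2=21 p3=24; velocities now: v0=-4 v1=-2 v2=4 v3=3
Collision at t=6: particles 2 and 3 swap velocities; positions: p0=-13 p1=-7 p2=33 p3=33; velocities now: v0=-4 v1=-2 v2=3 v3=4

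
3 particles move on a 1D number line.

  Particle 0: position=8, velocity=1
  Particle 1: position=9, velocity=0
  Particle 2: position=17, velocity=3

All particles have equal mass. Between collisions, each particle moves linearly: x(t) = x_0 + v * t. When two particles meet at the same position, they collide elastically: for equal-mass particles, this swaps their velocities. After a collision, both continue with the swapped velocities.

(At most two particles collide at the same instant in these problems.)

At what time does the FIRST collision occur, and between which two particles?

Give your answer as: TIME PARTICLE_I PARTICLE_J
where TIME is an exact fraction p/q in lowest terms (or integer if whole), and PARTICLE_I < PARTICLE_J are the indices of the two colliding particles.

Pair (0,1): pos 8,9 vel 1,0 -> gap=1, closing at 1/unit, collide at t=1
Pair (1,2): pos 9,17 vel 0,3 -> not approaching (rel speed -3 <= 0)
Earliest collision: t=1 between 0 and 1

Answer: 1 0 1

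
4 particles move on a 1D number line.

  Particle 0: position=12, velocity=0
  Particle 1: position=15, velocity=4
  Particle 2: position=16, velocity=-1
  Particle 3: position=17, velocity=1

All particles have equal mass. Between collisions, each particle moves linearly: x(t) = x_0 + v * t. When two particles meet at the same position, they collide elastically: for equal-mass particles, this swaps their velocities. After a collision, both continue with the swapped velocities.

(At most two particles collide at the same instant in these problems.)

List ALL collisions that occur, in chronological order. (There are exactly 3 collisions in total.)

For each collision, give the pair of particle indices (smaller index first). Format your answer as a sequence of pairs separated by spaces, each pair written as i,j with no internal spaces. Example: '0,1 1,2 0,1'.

Answer: 1,2 2,3 0,1

Derivation:
Collision at t=1/5: particles 1 and 2 swap velocities; positions: p0=12 p1=79/5 p2=79/5 p3=86/5; velocities now: v0=0 v1=-1 v2=4 v3=1
Collision at t=2/3: particles 2 and 3 swap velocities; positions: p0=12 p1=46/3 p2=53/3 p3=53/3; velocities now: v0=0 v1=-1 v2=1 v3=4
Collision at t=4: particles 0 and 1 swap velocities; positions: p0=12 p1=12 p2=21 p3=31; velocities now: v0=-1 v1=0 v2=1 v3=4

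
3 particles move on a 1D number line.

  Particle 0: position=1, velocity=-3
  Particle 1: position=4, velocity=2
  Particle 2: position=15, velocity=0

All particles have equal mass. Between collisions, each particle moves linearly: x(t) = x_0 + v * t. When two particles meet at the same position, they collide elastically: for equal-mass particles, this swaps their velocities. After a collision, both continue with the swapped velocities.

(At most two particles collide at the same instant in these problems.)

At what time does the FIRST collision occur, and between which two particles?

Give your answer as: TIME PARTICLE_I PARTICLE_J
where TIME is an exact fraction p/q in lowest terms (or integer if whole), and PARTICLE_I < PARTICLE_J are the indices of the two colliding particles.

Pair (0,1): pos 1,4 vel -3,2 -> not approaching (rel speed -5 <= 0)
Pair (1,2): pos 4,15 vel 2,0 -> gap=11, closing at 2/unit, collide at t=11/2
Earliest collision: t=11/2 between 1 and 2

Answer: 11/2 1 2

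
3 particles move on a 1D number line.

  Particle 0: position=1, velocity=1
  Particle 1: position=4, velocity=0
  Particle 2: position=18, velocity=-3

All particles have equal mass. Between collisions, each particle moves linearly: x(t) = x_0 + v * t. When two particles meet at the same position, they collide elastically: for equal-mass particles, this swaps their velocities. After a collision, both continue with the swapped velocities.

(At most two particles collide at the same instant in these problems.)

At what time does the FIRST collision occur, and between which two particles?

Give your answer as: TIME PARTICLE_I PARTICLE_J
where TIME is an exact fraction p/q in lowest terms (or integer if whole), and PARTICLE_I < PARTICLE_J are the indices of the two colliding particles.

Pair (0,1): pos 1,4 vel 1,0 -> gap=3, closing at 1/unit, collide at t=3
Pair (1,2): pos 4,18 vel 0,-3 -> gap=14, closing at 3/unit, collide at t=14/3
Earliest collision: t=3 between 0 and 1

Answer: 3 0 1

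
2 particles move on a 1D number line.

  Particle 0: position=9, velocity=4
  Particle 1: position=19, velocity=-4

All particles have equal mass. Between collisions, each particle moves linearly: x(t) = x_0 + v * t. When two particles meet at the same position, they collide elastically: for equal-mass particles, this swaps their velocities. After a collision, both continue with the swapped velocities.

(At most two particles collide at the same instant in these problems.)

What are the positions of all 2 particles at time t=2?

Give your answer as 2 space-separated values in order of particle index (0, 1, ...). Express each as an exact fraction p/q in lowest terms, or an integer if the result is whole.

Collision at t=5/4: particles 0 and 1 swap velocities; positions: p0=14 p1=14; velocities now: v0=-4 v1=4
Advance to t=2 (no further collisions before then); velocities: v0=-4 v1=4; positions = 11 17

Answer: 11 17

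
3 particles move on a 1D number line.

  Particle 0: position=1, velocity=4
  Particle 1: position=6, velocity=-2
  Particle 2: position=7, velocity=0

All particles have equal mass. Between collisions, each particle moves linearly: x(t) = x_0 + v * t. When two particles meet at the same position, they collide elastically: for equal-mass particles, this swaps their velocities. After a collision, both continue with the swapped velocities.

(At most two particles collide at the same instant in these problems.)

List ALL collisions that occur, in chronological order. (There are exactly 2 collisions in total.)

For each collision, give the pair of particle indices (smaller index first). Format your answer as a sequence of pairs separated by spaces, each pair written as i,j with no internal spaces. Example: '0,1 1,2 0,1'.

Answer: 0,1 1,2

Derivation:
Collision at t=5/6: particles 0 and 1 swap velocities; positions: p0=13/3 p1=13/3 p2=7; velocities now: v0=-2 v1=4 v2=0
Collision at t=3/2: particles 1 and 2 swap velocities; positions: p0=3 p1=7 p2=7; velocities now: v0=-2 v1=0 v2=4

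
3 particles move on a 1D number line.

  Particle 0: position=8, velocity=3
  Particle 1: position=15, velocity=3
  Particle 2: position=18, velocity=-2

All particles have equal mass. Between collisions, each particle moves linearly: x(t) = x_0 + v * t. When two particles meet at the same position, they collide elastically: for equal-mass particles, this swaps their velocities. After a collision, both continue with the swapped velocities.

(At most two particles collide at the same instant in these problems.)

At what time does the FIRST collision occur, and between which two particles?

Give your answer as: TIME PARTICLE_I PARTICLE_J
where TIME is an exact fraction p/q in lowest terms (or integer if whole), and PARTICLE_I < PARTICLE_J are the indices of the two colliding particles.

Answer: 3/5 1 2

Derivation:
Pair (0,1): pos 8,15 vel 3,3 -> not approaching (rel speed 0 <= 0)
Pair (1,2): pos 15,18 vel 3,-2 -> gap=3, closing at 5/unit, collide at t=3/5
Earliest collision: t=3/5 between 1 and 2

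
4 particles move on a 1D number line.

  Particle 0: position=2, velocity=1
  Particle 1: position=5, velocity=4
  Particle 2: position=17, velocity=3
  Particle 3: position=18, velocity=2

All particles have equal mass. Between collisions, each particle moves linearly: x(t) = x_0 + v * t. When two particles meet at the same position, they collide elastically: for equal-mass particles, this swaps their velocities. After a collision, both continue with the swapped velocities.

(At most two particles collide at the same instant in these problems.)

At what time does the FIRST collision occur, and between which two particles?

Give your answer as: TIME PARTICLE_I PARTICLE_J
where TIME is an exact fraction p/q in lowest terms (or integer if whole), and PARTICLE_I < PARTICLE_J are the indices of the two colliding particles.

Answer: 1 2 3

Derivation:
Pair (0,1): pos 2,5 vel 1,4 -> not approaching (rel speed -3 <= 0)
Pair (1,2): pos 5,17 vel 4,3 -> gap=12, closing at 1/unit, collide at t=12
Pair (2,3): pos 17,18 vel 3,2 -> gap=1, closing at 1/unit, collide at t=1
Earliest collision: t=1 between 2 and 3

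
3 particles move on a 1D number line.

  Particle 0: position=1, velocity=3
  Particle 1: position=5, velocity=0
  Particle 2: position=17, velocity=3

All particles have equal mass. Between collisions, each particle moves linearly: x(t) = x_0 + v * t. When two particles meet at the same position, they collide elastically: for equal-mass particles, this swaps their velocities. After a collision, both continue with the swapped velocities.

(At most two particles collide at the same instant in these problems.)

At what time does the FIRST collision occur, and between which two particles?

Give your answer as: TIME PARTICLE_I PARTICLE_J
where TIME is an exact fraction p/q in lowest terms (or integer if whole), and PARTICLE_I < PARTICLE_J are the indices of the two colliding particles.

Pair (0,1): pos 1,5 vel 3,0 -> gap=4, closing at 3/unit, collide at t=4/3
Pair (1,2): pos 5,17 vel 0,3 -> not approaching (rel speed -3 <= 0)
Earliest collision: t=4/3 between 0 and 1

Answer: 4/3 0 1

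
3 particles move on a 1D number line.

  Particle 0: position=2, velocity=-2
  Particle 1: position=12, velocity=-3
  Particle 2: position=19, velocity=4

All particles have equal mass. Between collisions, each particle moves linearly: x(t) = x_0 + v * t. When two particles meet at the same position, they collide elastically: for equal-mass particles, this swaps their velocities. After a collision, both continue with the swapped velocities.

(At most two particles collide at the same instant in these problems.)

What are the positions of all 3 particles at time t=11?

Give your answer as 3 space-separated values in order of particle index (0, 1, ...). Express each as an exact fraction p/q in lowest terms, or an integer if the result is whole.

Collision at t=10: particles 0 and 1 swap velocities; positions: p0=-18 p1=-18 p2=59; velocities now: v0=-3 v1=-2 v2=4
Advance to t=11 (no further collisions before then); velocities: v0=-3 v1=-2 v2=4; positions = -21 -20 63

Answer: -21 -20 63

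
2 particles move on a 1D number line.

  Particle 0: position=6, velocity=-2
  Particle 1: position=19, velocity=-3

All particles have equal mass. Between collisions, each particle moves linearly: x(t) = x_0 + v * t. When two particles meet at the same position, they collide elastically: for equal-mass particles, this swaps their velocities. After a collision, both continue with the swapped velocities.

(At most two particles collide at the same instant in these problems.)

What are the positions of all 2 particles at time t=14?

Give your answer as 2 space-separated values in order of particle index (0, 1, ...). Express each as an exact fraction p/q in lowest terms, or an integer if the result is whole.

Answer: -23 -22

Derivation:
Collision at t=13: particles 0 and 1 swap velocities; positions: p0=-20 p1=-20; velocities now: v0=-3 v1=-2
Advance to t=14 (no further collisions before then); velocities: v0=-3 v1=-2; positions = -23 -22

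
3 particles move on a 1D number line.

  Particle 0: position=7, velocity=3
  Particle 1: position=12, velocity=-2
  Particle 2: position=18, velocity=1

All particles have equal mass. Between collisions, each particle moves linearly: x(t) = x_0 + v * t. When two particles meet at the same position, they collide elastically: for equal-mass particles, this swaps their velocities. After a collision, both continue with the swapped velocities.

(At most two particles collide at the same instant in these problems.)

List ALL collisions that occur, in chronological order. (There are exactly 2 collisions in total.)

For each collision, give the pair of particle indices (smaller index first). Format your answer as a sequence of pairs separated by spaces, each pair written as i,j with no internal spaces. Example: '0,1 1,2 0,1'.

Collision at t=1: particles 0 and 1 swap velocities; positions: p0=10 p1=10 p2=19; velocities now: v0=-2 v1=3 v2=1
Collision at t=11/2: particles 1 and 2 swap velocities; positions: p0=1 p1=47/2 p2=47/2; velocities now: v0=-2 v1=1 v2=3

Answer: 0,1 1,2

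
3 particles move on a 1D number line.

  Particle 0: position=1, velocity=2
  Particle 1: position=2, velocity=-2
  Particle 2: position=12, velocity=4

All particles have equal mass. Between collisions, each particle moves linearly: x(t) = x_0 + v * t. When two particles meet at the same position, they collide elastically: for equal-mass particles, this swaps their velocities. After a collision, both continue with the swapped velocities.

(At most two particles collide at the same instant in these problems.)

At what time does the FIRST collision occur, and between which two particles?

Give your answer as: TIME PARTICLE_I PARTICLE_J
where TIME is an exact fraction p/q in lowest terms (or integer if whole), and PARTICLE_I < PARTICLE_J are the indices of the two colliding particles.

Answer: 1/4 0 1

Derivation:
Pair (0,1): pos 1,2 vel 2,-2 -> gap=1, closing at 4/unit, collide at t=1/4
Pair (1,2): pos 2,12 vel -2,4 -> not approaching (rel speed -6 <= 0)
Earliest collision: t=1/4 between 0 and 1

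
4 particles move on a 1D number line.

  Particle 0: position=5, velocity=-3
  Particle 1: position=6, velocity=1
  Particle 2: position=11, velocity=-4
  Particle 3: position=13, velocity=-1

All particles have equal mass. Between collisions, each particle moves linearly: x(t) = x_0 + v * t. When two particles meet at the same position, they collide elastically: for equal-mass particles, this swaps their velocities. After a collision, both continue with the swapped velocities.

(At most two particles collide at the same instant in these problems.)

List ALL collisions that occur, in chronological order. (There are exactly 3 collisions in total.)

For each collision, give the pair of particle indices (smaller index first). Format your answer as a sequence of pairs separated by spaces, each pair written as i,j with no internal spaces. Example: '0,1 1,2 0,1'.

Answer: 1,2 2,3 0,1

Derivation:
Collision at t=1: particles 1 and 2 swap velocities; positions: p0=2 p1=7 p2=7 p3=12; velocities now: v0=-3 v1=-4 v2=1 v3=-1
Collision at t=7/2: particles 2 and 3 swap velocities; positions: p0=-11/2 p1=-3 p2=19/2 p3=19/2; velocities now: v0=-3 v1=-4 v2=-1 v3=1
Collision at t=6: particles 0 and 1 swap velocities; positions: p0=-13 p1=-13 p2=7 p3=12; velocities now: v0=-4 v1=-3 v2=-1 v3=1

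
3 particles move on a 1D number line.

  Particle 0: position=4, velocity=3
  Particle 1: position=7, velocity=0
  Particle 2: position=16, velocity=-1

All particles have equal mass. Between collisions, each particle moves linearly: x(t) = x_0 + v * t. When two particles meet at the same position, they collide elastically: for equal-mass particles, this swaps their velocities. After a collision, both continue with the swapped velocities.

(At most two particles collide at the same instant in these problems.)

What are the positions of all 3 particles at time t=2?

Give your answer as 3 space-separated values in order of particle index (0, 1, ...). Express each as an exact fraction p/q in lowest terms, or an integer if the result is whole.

Collision at t=1: particles 0 and 1 swap velocities; positions: p0=7 p1=7 p2=15; velocities now: v0=0 v1=3 v2=-1
Advance to t=2 (no further collisions before then); velocities: v0=0 v1=3 v2=-1; positions = 7 10 14

Answer: 7 10 14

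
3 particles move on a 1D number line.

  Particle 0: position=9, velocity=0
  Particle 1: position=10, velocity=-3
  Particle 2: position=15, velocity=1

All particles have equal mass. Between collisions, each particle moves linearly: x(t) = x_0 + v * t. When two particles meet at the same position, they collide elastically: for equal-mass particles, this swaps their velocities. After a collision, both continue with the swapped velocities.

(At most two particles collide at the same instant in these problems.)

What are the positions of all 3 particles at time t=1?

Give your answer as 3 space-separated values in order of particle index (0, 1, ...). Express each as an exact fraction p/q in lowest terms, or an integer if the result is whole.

Answer: 7 9 16

Derivation:
Collision at t=1/3: particles 0 and 1 swap velocities; positions: p0=9 p1=9 p2=46/3; velocities now: v0=-3 v1=0 v2=1
Advance to t=1 (no further collisions before then); velocities: v0=-3 v1=0 v2=1; positions = 7 9 16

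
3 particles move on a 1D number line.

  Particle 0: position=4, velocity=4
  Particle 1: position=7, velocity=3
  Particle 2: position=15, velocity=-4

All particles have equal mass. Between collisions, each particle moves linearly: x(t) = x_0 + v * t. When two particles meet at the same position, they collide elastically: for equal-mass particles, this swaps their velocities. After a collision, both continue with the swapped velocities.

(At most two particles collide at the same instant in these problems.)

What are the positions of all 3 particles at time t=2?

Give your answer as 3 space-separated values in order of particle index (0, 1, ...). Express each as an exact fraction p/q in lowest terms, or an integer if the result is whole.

Answer: 7 12 13

Derivation:
Collision at t=8/7: particles 1 and 2 swap velocities; positions: p0=60/7 p1=73/7 p2=73/7; velocities now: v0=4 v1=-4 v2=3
Collision at t=11/8: particles 0 and 1 swap velocities; positions: p0=19/2 p1=19/2 p2=89/8; velocities now: v0=-4 v1=4 v2=3
Advance to t=2 (no further collisions before then); velocities: v0=-4 v1=4 v2=3; positions = 7 12 13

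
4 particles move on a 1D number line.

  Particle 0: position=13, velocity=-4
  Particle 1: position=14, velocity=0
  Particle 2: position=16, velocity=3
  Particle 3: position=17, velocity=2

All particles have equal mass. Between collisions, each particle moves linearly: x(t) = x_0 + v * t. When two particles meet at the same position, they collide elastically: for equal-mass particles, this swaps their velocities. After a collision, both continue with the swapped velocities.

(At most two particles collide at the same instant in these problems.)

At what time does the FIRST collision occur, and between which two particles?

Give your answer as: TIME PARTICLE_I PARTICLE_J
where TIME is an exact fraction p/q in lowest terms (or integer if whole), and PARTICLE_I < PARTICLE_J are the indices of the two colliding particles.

Pair (0,1): pos 13,14 vel -4,0 -> not approaching (rel speed -4 <= 0)
Pair (1,2): pos 14,16 vel 0,3 -> not approaching (rel speed -3 <= 0)
Pair (2,3): pos 16,17 vel 3,2 -> gap=1, closing at 1/unit, collide at t=1
Earliest collision: t=1 between 2 and 3

Answer: 1 2 3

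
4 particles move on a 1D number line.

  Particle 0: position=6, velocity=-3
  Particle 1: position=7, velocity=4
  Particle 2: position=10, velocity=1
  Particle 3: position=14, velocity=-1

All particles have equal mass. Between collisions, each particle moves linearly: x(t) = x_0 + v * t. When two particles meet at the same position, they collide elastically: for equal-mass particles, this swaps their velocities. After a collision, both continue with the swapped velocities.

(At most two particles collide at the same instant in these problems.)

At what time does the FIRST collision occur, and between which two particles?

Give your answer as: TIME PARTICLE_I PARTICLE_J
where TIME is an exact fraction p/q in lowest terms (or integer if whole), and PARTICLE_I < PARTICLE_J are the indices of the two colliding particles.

Pair (0,1): pos 6,7 vel -3,4 -> not approaching (rel speed -7 <= 0)
Pair (1,2): pos 7,10 vel 4,1 -> gap=3, closing at 3/unit, collide at t=1
Pair (2,3): pos 10,14 vel 1,-1 -> gap=4, closing at 2/unit, collide at t=2
Earliest collision: t=1 between 1 and 2

Answer: 1 1 2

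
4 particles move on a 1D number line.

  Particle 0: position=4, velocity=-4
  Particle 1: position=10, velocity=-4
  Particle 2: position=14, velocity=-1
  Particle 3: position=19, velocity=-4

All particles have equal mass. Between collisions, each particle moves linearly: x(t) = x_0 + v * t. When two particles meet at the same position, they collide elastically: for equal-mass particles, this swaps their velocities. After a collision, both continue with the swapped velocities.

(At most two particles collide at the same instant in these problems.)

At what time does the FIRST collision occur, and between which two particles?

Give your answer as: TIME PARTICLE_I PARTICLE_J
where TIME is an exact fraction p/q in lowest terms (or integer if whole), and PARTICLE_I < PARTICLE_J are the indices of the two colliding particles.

Pair (0,1): pos 4,10 vel -4,-4 -> not approaching (rel speed 0 <= 0)
Pair (1,2): pos 10,14 vel -4,-1 -> not approaching (rel speed -3 <= 0)
Pair (2,3): pos 14,19 vel -1,-4 -> gap=5, closing at 3/unit, collide at t=5/3
Earliest collision: t=5/3 between 2 and 3

Answer: 5/3 2 3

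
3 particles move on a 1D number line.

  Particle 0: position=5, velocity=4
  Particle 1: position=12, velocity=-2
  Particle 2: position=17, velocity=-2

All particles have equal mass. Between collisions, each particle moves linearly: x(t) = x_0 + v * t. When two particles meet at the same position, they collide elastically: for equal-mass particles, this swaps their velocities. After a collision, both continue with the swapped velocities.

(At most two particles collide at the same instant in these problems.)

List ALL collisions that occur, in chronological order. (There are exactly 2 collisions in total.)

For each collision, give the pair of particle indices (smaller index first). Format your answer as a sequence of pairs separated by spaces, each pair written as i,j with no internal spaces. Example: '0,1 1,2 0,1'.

Collision at t=7/6: particles 0 and 1 swap velocities; positions: p0=29/3 p1=29/3 p2=44/3; velocities now: v0=-2 v1=4 v2=-2
Collision at t=2: particles 1 and 2 swap velocities; positions: p0=8 p1=13 p2=13; velocities now: v0=-2 v1=-2 v2=4

Answer: 0,1 1,2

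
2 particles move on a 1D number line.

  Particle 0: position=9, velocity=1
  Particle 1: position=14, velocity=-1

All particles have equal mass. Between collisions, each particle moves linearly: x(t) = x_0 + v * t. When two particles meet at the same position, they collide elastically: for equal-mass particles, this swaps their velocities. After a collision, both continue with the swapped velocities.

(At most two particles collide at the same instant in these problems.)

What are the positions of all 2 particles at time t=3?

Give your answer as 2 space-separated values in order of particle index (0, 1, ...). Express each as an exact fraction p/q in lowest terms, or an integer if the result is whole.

Answer: 11 12

Derivation:
Collision at t=5/2: particles 0 and 1 swap velocities; positions: p0=23/2 p1=23/2; velocities now: v0=-1 v1=1
Advance to t=3 (no further collisions before then); velocities: v0=-1 v1=1; positions = 11 12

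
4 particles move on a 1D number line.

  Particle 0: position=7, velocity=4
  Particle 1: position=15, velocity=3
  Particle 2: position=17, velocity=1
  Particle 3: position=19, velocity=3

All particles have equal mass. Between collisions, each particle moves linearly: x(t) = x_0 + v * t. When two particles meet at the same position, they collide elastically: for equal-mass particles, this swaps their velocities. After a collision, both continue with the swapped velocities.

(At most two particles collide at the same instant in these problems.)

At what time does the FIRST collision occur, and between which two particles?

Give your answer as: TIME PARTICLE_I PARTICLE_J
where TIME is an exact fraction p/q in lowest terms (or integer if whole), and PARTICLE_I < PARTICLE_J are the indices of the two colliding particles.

Answer: 1 1 2

Derivation:
Pair (0,1): pos 7,15 vel 4,3 -> gap=8, closing at 1/unit, collide at t=8
Pair (1,2): pos 15,17 vel 3,1 -> gap=2, closing at 2/unit, collide at t=1
Pair (2,3): pos 17,19 vel 1,3 -> not approaching (rel speed -2 <= 0)
Earliest collision: t=1 between 1 and 2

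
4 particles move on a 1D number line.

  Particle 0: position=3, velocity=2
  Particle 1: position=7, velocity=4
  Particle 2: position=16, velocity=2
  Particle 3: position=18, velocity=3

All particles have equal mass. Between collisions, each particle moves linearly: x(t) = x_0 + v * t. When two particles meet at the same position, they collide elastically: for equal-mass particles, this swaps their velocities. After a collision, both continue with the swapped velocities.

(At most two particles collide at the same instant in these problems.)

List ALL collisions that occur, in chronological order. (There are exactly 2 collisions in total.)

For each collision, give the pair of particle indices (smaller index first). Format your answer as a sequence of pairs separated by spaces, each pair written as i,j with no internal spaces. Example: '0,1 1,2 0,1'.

Collision at t=9/2: particles 1 and 2 swap velocities; positions: p0=12 p1=25 p2=25 p3=63/2; velocities now: v0=2 v1=2 v2=4 v3=3
Collision at t=11: particles 2 and 3 swap velocities; positions: p0=25 p1=38 p2=51 p3=51; velocities now: v0=2 v1=2 v2=3 v3=4

Answer: 1,2 2,3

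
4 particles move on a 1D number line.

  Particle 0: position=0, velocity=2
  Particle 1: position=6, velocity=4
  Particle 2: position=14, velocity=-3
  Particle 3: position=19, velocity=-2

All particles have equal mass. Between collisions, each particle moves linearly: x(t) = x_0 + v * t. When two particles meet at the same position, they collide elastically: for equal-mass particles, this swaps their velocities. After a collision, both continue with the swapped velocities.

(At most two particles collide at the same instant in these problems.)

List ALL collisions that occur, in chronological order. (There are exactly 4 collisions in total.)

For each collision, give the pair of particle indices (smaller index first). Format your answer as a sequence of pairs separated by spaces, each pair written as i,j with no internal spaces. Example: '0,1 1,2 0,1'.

Answer: 1,2 2,3 0,1 1,2

Derivation:
Collision at t=8/7: particles 1 and 2 swap velocities; positions: p0=16/7 p1=74/7 p2=74/7 p3=117/7; velocities now: v0=2 v1=-3 v2=4 v3=-2
Collision at t=13/6: particles 2 and 3 swap velocities; positions: p0=13/3 p1=15/2 p2=44/3 p3=44/3; velocities now: v0=2 v1=-3 v2=-2 v3=4
Collision at t=14/5: particles 0 and 1 swap velocities; positions: p0=28/5 p1=28/5 p2=67/5 p3=86/5; velocities now: v0=-3 v1=2 v2=-2 v3=4
Collision at t=19/4: particles 1 and 2 swap velocities; positions: p0=-1/4 p1=19/2 p2=19/2 p3=25; velocities now: v0=-3 v1=-2 v2=2 v3=4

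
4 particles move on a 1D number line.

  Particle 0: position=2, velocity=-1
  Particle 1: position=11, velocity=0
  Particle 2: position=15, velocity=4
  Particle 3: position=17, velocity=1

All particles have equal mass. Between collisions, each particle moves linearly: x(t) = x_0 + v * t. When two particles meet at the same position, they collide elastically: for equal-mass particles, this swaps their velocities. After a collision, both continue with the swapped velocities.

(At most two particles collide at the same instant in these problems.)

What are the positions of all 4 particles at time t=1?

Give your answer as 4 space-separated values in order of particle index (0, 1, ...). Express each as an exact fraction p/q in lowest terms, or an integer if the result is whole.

Answer: 1 11 18 19

Derivation:
Collision at t=2/3: particles 2 and 3 swap velocities; positions: p0=4/3 p1=11 p2=53/3 p3=53/3; velocities now: v0=-1 v1=0 v2=1 v3=4
Advance to t=1 (no further collisions before then); velocities: v0=-1 v1=0 v2=1 v3=4; positions = 1 11 18 19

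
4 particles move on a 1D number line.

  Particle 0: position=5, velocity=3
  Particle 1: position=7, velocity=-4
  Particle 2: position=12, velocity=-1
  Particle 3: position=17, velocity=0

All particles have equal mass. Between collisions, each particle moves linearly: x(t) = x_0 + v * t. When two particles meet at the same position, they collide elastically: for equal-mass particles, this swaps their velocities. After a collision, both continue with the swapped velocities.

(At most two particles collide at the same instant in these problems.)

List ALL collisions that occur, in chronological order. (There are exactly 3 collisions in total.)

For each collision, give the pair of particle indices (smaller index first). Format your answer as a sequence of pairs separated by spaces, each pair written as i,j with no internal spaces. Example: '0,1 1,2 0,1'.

Collision at t=2/7: particles 0 and 1 swap velocities; positions: p0=41/7 p1=41/7 p2=82/7 p3=17; velocities now: v0=-4 v1=3 v2=-1 v3=0
Collision at t=7/4: particles 1 and 2 swap velocities; positions: p0=0 p1=41/4 p2=41/4 p3=17; velocities now: v0=-4 v1=-1 v2=3 v3=0
Collision at t=4: particles 2 and 3 swap velocities; positions: p0=-9 p1=8 p2=17 p3=17; velocities now: v0=-4 v1=-1 v2=0 v3=3

Answer: 0,1 1,2 2,3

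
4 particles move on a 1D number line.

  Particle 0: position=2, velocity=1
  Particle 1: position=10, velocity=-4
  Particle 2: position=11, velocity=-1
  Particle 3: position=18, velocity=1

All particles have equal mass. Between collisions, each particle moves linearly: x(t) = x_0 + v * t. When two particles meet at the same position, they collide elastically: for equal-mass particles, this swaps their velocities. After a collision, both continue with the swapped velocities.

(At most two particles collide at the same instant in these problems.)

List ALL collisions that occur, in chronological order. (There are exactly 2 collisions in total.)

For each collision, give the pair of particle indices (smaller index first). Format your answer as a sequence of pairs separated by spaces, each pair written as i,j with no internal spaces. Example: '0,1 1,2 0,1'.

Collision at t=8/5: particles 0 and 1 swap velocities; positions: p0=18/5 p1=18/5 p2=47/5 p3=98/5; velocities now: v0=-4 v1=1 v2=-1 v3=1
Collision at t=9/2: particles 1 and 2 swap velocities; positions: p0=-8 p1=13/2 p2=13/2 p3=45/2; velocities now: v0=-4 v1=-1 v2=1 v3=1

Answer: 0,1 1,2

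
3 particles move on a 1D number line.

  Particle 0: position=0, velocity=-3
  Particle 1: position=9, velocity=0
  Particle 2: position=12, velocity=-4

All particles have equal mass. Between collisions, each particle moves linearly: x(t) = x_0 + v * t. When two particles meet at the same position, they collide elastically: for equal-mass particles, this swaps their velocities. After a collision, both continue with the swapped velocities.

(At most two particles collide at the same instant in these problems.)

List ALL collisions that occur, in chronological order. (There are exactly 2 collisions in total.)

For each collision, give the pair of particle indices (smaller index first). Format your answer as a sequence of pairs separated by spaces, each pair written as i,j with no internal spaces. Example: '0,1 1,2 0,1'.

Collision at t=3/4: particles 1 and 2 swap velocities; positions: p0=-9/4 p1=9 p2=9; velocities now: v0=-3 v1=-4 v2=0
Collision at t=12: particles 0 and 1 swap velocities; positions: p0=-36 p1=-36 p2=9; velocities now: v0=-4 v1=-3 v2=0

Answer: 1,2 0,1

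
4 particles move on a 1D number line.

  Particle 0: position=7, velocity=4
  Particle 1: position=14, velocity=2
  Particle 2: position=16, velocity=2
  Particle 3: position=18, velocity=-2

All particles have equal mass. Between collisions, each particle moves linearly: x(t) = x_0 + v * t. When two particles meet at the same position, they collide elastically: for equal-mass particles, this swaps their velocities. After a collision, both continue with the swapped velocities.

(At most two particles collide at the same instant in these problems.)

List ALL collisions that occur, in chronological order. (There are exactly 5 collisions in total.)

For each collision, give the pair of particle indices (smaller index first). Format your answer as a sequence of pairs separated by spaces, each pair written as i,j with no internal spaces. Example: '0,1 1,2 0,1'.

Collision at t=1/2: particles 2 and 3 swap velocities; positions: p0=9 p1=15 p2=17 p3=17; velocities now: v0=4 v1=2 v2=-2 v3=2
Collision at t=1: particles 1 and 2 swap velocities; positions: p0=11 p1=16 p2=16 p3=18; velocities now: v0=4 v1=-2 v2=2 v3=2
Collision at t=11/6: particles 0 and 1 swap velocities; positions: p0=43/3 p1=43/3 p2=53/3 p3=59/3; velocities now: v0=-2 v1=4 v2=2 v3=2
Collision at t=7/2: particles 1 and 2 swap velocities; positions: p0=11 p1=21 p2=21 p3=23; velocities now: v0=-2 v1=2 v2=4 v3=2
Collision at t=9/2: particles 2 and 3 swap velocities; positions: p0=9 p1=23 p2=25 p3=25; velocities now: v0=-2 v1=2 v2=2 v3=4

Answer: 2,3 1,2 0,1 1,2 2,3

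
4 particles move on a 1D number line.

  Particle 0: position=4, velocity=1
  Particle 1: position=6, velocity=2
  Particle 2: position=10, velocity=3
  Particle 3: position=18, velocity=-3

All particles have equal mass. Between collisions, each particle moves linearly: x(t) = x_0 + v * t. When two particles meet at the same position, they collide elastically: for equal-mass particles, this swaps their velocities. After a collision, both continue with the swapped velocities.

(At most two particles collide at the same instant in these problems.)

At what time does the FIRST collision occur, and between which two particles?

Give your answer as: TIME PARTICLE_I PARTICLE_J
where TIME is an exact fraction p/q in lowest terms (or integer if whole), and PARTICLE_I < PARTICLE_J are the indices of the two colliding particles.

Answer: 4/3 2 3

Derivation:
Pair (0,1): pos 4,6 vel 1,2 -> not approaching (rel speed -1 <= 0)
Pair (1,2): pos 6,10 vel 2,3 -> not approaching (rel speed -1 <= 0)
Pair (2,3): pos 10,18 vel 3,-3 -> gap=8, closing at 6/unit, collide at t=4/3
Earliest collision: t=4/3 between 2 and 3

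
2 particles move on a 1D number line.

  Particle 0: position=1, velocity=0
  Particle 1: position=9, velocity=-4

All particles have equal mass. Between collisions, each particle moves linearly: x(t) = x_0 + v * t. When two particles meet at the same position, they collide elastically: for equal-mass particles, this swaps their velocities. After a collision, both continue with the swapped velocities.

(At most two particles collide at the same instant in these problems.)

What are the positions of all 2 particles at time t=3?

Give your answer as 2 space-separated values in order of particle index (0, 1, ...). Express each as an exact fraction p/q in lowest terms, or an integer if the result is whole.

Collision at t=2: particles 0 and 1 swap velocities; positions: p0=1 p1=1; velocities now: v0=-4 v1=0
Advance to t=3 (no further collisions before then); velocities: v0=-4 v1=0; positions = -3 1

Answer: -3 1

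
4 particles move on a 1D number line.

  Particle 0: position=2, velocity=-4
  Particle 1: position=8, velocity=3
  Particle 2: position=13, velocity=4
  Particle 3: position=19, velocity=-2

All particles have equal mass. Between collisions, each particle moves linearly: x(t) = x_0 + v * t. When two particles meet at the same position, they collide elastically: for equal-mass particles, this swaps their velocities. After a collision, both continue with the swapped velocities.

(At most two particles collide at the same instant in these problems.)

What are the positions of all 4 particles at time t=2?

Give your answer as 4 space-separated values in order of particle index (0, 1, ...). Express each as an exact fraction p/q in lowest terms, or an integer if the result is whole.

Collision at t=1: particles 2 and 3 swap velocities; positions: p0=-2 p1=11 p2=17 p3=17; velocities now: v0=-4 v1=3 v2=-2 v3=4
Advance to t=2 (no further collisions before then); velocities: v0=-4 v1=3 v2=-2 v3=4; positions = -6 14 15 21

Answer: -6 14 15 21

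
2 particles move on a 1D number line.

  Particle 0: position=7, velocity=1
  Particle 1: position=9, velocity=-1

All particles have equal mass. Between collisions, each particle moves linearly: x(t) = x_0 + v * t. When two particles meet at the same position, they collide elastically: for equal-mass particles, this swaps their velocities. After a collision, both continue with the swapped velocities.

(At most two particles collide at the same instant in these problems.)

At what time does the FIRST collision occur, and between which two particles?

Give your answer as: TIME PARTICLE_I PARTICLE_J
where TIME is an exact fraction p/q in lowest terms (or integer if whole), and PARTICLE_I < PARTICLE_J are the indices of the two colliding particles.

Answer: 1 0 1

Derivation:
Pair (0,1): pos 7,9 vel 1,-1 -> gap=2, closing at 2/unit, collide at t=1
Earliest collision: t=1 between 0 and 1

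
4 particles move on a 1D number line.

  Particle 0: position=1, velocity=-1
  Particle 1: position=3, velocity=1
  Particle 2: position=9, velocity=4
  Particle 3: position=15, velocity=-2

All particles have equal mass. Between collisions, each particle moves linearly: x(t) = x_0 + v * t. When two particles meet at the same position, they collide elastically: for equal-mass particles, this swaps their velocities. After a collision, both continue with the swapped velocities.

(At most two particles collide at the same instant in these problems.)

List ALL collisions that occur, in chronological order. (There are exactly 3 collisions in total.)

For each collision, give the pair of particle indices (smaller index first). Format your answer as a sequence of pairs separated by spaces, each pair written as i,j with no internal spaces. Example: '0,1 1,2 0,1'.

Answer: 2,3 1,2 0,1

Derivation:
Collision at t=1: particles 2 and 3 swap velocities; positions: p0=0 p1=4 p2=13 p3=13; velocities now: v0=-1 v1=1 v2=-2 v3=4
Collision at t=4: particles 1 and 2 swap velocities; positions: p0=-3 p1=7 p2=7 p3=25; velocities now: v0=-1 v1=-2 v2=1 v3=4
Collision at t=14: particles 0 and 1 swap velocities; positions: p0=-13 p1=-13 p2=17 p3=65; velocities now: v0=-2 v1=-1 v2=1 v3=4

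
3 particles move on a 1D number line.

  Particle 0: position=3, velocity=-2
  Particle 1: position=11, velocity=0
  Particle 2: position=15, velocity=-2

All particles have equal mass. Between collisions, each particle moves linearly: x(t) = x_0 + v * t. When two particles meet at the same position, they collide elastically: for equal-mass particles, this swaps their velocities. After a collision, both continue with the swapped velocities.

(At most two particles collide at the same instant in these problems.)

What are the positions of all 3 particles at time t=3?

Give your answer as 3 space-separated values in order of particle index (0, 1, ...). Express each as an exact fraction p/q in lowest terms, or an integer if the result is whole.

Collision at t=2: particles 1 and 2 swap velocities; positions: p0=-1 p1=11 p2=11; velocities now: v0=-2 v1=-2 v2=0
Advance to t=3 (no further collisions before then); velocities: v0=-2 v1=-2 v2=0; positions = -3 9 11

Answer: -3 9 11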